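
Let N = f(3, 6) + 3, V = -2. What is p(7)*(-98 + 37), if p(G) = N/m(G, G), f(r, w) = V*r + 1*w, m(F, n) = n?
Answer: -183/7 ≈ -26.143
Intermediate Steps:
f(r, w) = w - 2*r (f(r, w) = -2*r + 1*w = -2*r + w = w - 2*r)
N = 3 (N = (6 - 2*3) + 3 = (6 - 6) + 3 = 0 + 3 = 3)
p(G) = 3/G
p(7)*(-98 + 37) = (3/7)*(-98 + 37) = (3*(1/7))*(-61) = (3/7)*(-61) = -183/7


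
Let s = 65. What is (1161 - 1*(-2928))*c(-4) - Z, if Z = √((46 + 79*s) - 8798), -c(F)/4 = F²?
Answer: -261696 - I*√3617 ≈ -2.617e+5 - 60.141*I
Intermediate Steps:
c(F) = -4*F²
Z = I*√3617 (Z = √((46 + 79*65) - 8798) = √((46 + 5135) - 8798) = √(5181 - 8798) = √(-3617) = I*√3617 ≈ 60.141*I)
(1161 - 1*(-2928))*c(-4) - Z = (1161 - 1*(-2928))*(-4*(-4)²) - I*√3617 = (1161 + 2928)*(-4*16) - I*√3617 = 4089*(-64) - I*√3617 = -261696 - I*√3617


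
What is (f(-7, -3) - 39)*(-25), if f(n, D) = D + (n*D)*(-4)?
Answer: 3150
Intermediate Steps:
f(n, D) = D - 4*D*n (f(n, D) = D + (D*n)*(-4) = D - 4*D*n)
(f(-7, -3) - 39)*(-25) = (-3*(1 - 4*(-7)) - 39)*(-25) = (-3*(1 + 28) - 39)*(-25) = (-3*29 - 39)*(-25) = (-87 - 39)*(-25) = -126*(-25) = 3150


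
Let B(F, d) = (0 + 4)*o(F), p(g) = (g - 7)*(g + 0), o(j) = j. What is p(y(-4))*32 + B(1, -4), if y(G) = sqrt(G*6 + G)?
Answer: -892 - 448*I*sqrt(7) ≈ -892.0 - 1185.3*I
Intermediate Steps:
y(G) = sqrt(7)*sqrt(G) (y(G) = sqrt(6*G + G) = sqrt(7*G) = sqrt(7)*sqrt(G))
p(g) = g*(-7 + g) (p(g) = (-7 + g)*g = g*(-7 + g))
B(F, d) = 4*F (B(F, d) = (0 + 4)*F = 4*F)
p(y(-4))*32 + B(1, -4) = ((sqrt(7)*sqrt(-4))*(-7 + sqrt(7)*sqrt(-4)))*32 + 4*1 = ((sqrt(7)*(2*I))*(-7 + sqrt(7)*(2*I)))*32 + 4 = ((2*I*sqrt(7))*(-7 + 2*I*sqrt(7)))*32 + 4 = (2*I*sqrt(7)*(-7 + 2*I*sqrt(7)))*32 + 4 = 64*I*sqrt(7)*(-7 + 2*I*sqrt(7)) + 4 = 4 + 64*I*sqrt(7)*(-7 + 2*I*sqrt(7))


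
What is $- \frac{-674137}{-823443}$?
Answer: $- \frac{674137}{823443} \approx -0.81868$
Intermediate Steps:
$- \frac{-674137}{-823443} = - \frac{\left(-674137\right) \left(-1\right)}{823443} = \left(-1\right) \frac{674137}{823443} = - \frac{674137}{823443}$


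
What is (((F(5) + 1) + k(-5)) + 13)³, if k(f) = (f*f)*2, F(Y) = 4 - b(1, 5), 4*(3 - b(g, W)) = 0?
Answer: 274625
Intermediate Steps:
b(g, W) = 3 (b(g, W) = 3 - ¼*0 = 3 + 0 = 3)
F(Y) = 1 (F(Y) = 4 - 1*3 = 4 - 3 = 1)
k(f) = 2*f² (k(f) = f²*2 = 2*f²)
(((F(5) + 1) + k(-5)) + 13)³ = (((1 + 1) + 2*(-5)²) + 13)³ = ((2 + 2*25) + 13)³ = ((2 + 50) + 13)³ = (52 + 13)³ = 65³ = 274625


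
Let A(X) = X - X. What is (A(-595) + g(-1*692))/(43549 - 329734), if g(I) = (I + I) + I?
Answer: 692/95395 ≈ 0.0072540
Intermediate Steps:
A(X) = 0
g(I) = 3*I (g(I) = 2*I + I = 3*I)
(A(-595) + g(-1*692))/(43549 - 329734) = (0 + 3*(-1*692))/(43549 - 329734) = (0 + 3*(-692))/(-286185) = (0 - 2076)*(-1/286185) = -2076*(-1/286185) = 692/95395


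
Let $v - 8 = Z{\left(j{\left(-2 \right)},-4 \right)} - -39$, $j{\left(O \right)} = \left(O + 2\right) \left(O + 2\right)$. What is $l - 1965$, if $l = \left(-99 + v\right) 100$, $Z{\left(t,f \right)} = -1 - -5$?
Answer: $-6765$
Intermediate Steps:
$j{\left(O \right)} = \left(2 + O\right)^{2}$ ($j{\left(O \right)} = \left(2 + O\right) \left(2 + O\right) = \left(2 + O\right)^{2}$)
$Z{\left(t,f \right)} = 4$ ($Z{\left(t,f \right)} = -1 + 5 = 4$)
$v = 51$ ($v = 8 + \left(4 - -39\right) = 8 + \left(4 + 39\right) = 8 + 43 = 51$)
$l = -4800$ ($l = \left(-99 + 51\right) 100 = \left(-48\right) 100 = -4800$)
$l - 1965 = -4800 - 1965 = -6765$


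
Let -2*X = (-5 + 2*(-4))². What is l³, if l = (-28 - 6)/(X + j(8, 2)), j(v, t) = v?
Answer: 64/729 ≈ 0.087791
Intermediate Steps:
X = -169/2 (X = -(-5 + 2*(-4))²/2 = -(-5 - 8)²/2 = -½*(-13)² = -½*169 = -169/2 ≈ -84.500)
l = 4/9 (l = (-28 - 6)/(-169/2 + 8) = -34/(-153/2) = -34*(-2/153) = 4/9 ≈ 0.44444)
l³ = (4/9)³ = 64/729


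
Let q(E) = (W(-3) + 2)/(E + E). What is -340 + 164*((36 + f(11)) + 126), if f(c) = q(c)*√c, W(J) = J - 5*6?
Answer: 26228 - 2542*√11/11 ≈ 25462.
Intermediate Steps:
W(J) = -30 + J (W(J) = J - 30 = -30 + J)
q(E) = -31/(2*E) (q(E) = ((-30 - 3) + 2)/(E + E) = (-33 + 2)/((2*E)) = -31/(2*E))
f(c) = -31/(2*√c) (f(c) = (-31/(2*c))*√c = -31/(2*√c))
-340 + 164*((36 + f(11)) + 126) = -340 + 164*((36 - 31*√11/22) + 126) = -340 + 164*(162 - 31*√11/22) = -340 + (26568 - 2542*√11/11) = 26228 - 2542*√11/11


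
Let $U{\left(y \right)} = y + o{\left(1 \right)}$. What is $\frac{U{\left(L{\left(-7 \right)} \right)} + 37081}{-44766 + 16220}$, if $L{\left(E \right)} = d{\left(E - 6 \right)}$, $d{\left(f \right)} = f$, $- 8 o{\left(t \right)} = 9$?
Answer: $- \frac{296535}{228368} \approx -1.2985$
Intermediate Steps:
$o{\left(t \right)} = - \frac{9}{8}$ ($o{\left(t \right)} = \left(- \frac{1}{8}\right) 9 = - \frac{9}{8}$)
$L{\left(E \right)} = -6 + E$ ($L{\left(E \right)} = E - 6 = -6 + E$)
$U{\left(y \right)} = - \frac{9}{8} + y$ ($U{\left(y \right)} = y - \frac{9}{8} = - \frac{9}{8} + y$)
$\frac{U{\left(L{\left(-7 \right)} \right)} + 37081}{-44766 + 16220} = \frac{\left(- \frac{9}{8} - 13\right) + 37081}{-44766 + 16220} = \frac{\left(- \frac{9}{8} - 13\right) + 37081}{-28546} = \left(- \frac{113}{8} + 37081\right) \left(- \frac{1}{28546}\right) = \frac{296535}{8} \left(- \frac{1}{28546}\right) = - \frac{296535}{228368}$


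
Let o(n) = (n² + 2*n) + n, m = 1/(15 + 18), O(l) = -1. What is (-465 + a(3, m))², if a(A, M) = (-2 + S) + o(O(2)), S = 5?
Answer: 215296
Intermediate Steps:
m = 1/33 ≈ 0.030303
o(n) = n² + 3*n
a(A, M) = 1 (a(A, M) = (-2 + 5) - (3 - 1) = 3 - 1*2 = 3 - 2 = 1)
(-465 + a(3, m))² = (-465 + 1)² = (-464)² = 215296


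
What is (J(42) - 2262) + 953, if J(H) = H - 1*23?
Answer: -1290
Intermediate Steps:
J(H) = -23 + H (J(H) = H - 23 = -23 + H)
(J(42) - 2262) + 953 = ((-23 + 42) - 2262) + 953 = (19 - 2262) + 953 = -2243 + 953 = -1290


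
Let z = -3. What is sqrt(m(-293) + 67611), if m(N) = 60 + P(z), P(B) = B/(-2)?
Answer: sqrt(270690)/2 ≈ 260.14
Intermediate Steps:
P(B) = -B/2 (P(B) = B*(-1/2) = -B/2)
m(N) = 123/2 (m(N) = 60 - 1/2*(-3) = 60 + 3/2 = 123/2)
sqrt(m(-293) + 67611) = sqrt(123/2 + 67611) = sqrt(135345/2) = sqrt(270690)/2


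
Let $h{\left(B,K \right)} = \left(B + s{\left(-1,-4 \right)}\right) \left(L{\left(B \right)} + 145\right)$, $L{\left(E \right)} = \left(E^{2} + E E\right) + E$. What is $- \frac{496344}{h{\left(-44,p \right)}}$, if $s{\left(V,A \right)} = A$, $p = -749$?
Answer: $\frac{20681}{7946} \approx 2.6027$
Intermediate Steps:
$L{\left(E \right)} = E + 2 E^{2}$ ($L{\left(E \right)} = \left(E^{2} + E^{2}\right) + E = 2 E^{2} + E = E + 2 E^{2}$)
$h{\left(B,K \right)} = \left(-4 + B\right) \left(145 + B \left(1 + 2 B\right)\right)$ ($h{\left(B,K \right)} = \left(B - 4\right) \left(B \left(1 + 2 B\right) + 145\right) = \left(-4 + B\right) \left(145 + B \left(1 + 2 B\right)\right)$)
$- \frac{496344}{h{\left(-44,p \right)}} = - \frac{496344}{-580 - 7 \left(-44\right)^{2} + 2 \left(-44\right)^{3} + 141 \left(-44\right)} = - \frac{496344}{-580 - 13552 + 2 \left(-85184\right) - 6204} = - \frac{496344}{-580 - 13552 - 170368 - 6204} = - \frac{496344}{-190704} = \left(-496344\right) \left(- \frac{1}{190704}\right) = \frac{20681}{7946}$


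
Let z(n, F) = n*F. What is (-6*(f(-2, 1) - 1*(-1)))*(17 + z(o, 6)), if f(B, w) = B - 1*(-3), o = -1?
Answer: -132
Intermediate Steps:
f(B, w) = 3 + B (f(B, w) = B + 3 = 3 + B)
z(n, F) = F*n
(-6*(f(-2, 1) - 1*(-1)))*(17 + z(o, 6)) = (-6*((3 - 2) - 1*(-1)))*(17 + 6*(-1)) = (-6*(1 + 1))*(17 - 6) = -6*2*11 = -12*11 = -132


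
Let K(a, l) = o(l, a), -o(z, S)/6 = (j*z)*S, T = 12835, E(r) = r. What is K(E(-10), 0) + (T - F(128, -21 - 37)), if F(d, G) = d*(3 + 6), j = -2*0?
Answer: 11683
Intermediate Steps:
j = 0
F(d, G) = 9*d (F(d, G) = d*9 = 9*d)
o(z, S) = 0 (o(z, S) = -6*0*z*S = -0*S = -6*0 = 0)
K(a, l) = 0
K(E(-10), 0) + (T - F(128, -21 - 37)) = 0 + (12835 - 9*128) = 0 + (12835 - 1*1152) = 0 + (12835 - 1152) = 0 + 11683 = 11683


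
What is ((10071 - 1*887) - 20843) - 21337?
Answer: -32996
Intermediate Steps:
((10071 - 1*887) - 20843) - 21337 = ((10071 - 887) - 20843) - 21337 = (9184 - 20843) - 21337 = -11659 - 21337 = -32996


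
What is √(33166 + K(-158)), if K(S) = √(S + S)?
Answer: √(33166 + 2*I*√79) ≈ 182.12 + 0.0488*I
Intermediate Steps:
K(S) = √2*√S (K(S) = √(2*S) = √2*√S)
√(33166 + K(-158)) = √(33166 + √2*√(-158)) = √(33166 + √2*(I*√158)) = √(33166 + 2*I*√79)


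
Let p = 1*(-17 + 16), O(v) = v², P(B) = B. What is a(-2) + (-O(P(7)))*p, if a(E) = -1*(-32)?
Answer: 81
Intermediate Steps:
p = -1 (p = 1*(-1) = -1)
a(E) = 32
a(-2) + (-O(P(7)))*p = 32 - 1*7²*(-1) = 32 - 1*49*(-1) = 32 - 49*(-1) = 32 + 49 = 81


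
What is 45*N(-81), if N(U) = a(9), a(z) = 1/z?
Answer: 5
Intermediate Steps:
N(U) = 1/9
45*N(-81) = 45*(1/9) = 5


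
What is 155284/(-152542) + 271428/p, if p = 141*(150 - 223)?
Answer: -7167084698/261685801 ≈ -27.388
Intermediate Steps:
p = -10293 (p = 141*(-73) = -10293)
155284/(-152542) + 271428/p = 155284/(-152542) + 271428/(-10293) = 155284*(-1/152542) + 271428*(-1/10293) = -77642/76271 - 90476/3431 = -7167084698/261685801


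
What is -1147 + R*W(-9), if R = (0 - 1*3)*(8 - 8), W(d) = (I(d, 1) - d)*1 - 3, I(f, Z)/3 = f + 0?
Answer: -1147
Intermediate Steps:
I(f, Z) = 3*f (I(f, Z) = 3*(f + 0) = 3*f)
W(d) = -3 + 2*d (W(d) = (3*d - d)*1 - 3 = (2*d)*1 - 3 = 2*d - 3 = -3 + 2*d)
R = 0 (R = (0 - 3)*0 = -3*0 = 0)
-1147 + R*W(-9) = -1147 + 0*(-3 + 2*(-9)) = -1147 + 0*(-3 - 18) = -1147 + 0*(-21) = -1147 + 0 = -1147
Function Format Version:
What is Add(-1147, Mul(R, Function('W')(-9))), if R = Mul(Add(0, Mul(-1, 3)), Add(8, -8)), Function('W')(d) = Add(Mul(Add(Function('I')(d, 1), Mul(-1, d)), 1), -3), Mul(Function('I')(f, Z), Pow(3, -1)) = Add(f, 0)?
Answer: -1147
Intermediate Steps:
Function('I')(f, Z) = Mul(3, f) (Function('I')(f, Z) = Mul(3, Add(f, 0)) = Mul(3, f))
Function('W')(d) = Add(-3, Mul(2, d)) (Function('W')(d) = Add(Mul(Add(Mul(3, d), Mul(-1, d)), 1), -3) = Add(Mul(Mul(2, d), 1), -3) = Add(Mul(2, d), -3) = Add(-3, Mul(2, d)))
R = 0 (R = Mul(Add(0, -3), 0) = Mul(-3, 0) = 0)
Add(-1147, Mul(R, Function('W')(-9))) = Add(-1147, Mul(0, Add(-3, Mul(2, -9)))) = Add(-1147, Mul(0, Add(-3, -18))) = Add(-1147, Mul(0, -21)) = Add(-1147, 0) = -1147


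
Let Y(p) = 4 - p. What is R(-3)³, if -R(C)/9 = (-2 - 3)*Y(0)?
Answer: 5832000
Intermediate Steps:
R(C) = 180 (R(C) = -9*(-2 - 3)*(4 - 1*0) = -(-45)*(4 + 0) = -(-45)*4 = -9*(-20) = 180)
R(-3)³ = 180³ = 5832000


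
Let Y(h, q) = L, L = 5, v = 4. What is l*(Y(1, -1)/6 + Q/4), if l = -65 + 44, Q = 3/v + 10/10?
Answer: -427/16 ≈ -26.688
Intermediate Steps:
Y(h, q) = 5
Q = 7/4 (Q = 3/4 + 10/10 = 3*(¼) + 10*(⅒) = ¾ + 1 = 7/4 ≈ 1.7500)
l = -21
l*(Y(1, -1)/6 + Q/4) = -21*(5/6 + (7/4)/4) = -21*(5*(⅙) + (7/4)*(¼)) = -21*(⅚ + 7/16) = -21*61/48 = -427/16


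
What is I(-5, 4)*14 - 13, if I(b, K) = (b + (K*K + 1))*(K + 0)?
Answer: 659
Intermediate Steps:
I(b, K) = K*(1 + b + K²) (I(b, K) = (b + (K² + 1))*K = (b + (1 + K²))*K = (1 + b + K²)*K = K*(1 + b + K²))
I(-5, 4)*14 - 13 = (4*(1 - 5 + 4²))*14 - 13 = (4*(1 - 5 + 16))*14 - 13 = (4*12)*14 - 13 = 48*14 - 13 = 672 - 13 = 659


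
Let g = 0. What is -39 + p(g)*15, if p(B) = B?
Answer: -39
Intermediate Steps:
-39 + p(g)*15 = -39 + 0*15 = -39 + 0 = -39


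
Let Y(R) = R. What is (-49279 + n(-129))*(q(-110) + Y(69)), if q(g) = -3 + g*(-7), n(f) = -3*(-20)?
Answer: -41147084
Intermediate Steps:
n(f) = 60
q(g) = -3 - 7*g
(-49279 + n(-129))*(q(-110) + Y(69)) = (-49279 + 60)*((-3 - 7*(-110)) + 69) = -49219*((-3 + 770) + 69) = -49219*(767 + 69) = -49219*836 = -41147084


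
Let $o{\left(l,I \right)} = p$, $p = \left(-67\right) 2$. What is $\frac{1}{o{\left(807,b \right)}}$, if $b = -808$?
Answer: $- \frac{1}{134} \approx -0.0074627$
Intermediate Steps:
$p = -134$
$o{\left(l,I \right)} = -134$
$\frac{1}{o{\left(807,b \right)}} = \frac{1}{-134} = - \frac{1}{134}$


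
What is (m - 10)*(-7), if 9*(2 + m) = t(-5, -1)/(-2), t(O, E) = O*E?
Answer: 1547/18 ≈ 85.944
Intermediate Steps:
t(O, E) = E*O
m = -41/18 (m = -2 + (-1*(-5)/(-2))/9 = -2 + (5*(-½))/9 = -2 + (⅑)*(-5/2) = -2 - 5/18 = -41/18 ≈ -2.2778)
(m - 10)*(-7) = (-41/18 - 10)*(-7) = -221/18*(-7) = 1547/18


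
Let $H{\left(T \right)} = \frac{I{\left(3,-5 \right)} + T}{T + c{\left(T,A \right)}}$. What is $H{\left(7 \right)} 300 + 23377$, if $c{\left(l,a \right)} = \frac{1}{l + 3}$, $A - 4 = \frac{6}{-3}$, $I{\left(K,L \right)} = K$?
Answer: $\frac{1689767}{71} \approx 23800.0$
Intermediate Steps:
$A = 2$ ($A = 4 + \frac{6}{-3} = 4 + 6 \left(- \frac{1}{3}\right) = 4 - 2 = 2$)
$c{\left(l,a \right)} = \frac{1}{3 + l}$
$H{\left(T \right)} = \frac{3 + T}{T + \frac{1}{3 + T}}$
$H{\left(7 \right)} 300 + 23377 = \frac{\left(3 + 7\right)^{2}}{1 + 7 \left(3 + 7\right)} 300 + 23377 = \frac{10^{2}}{1 + 7 \cdot 10} \cdot 300 + 23377 = \frac{1}{1 + 70} \cdot 100 \cdot 300 + 23377 = \frac{1}{71} \cdot 100 \cdot 300 + 23377 = \frac{100}{71} \cdot 300 + 23377 = \frac{30000}{71} + 23377 = \frac{1689767}{71}$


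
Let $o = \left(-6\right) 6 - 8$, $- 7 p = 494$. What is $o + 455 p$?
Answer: $-32154$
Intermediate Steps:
$p = - \frac{494}{7}$ ($p = \left(- \frac{1}{7}\right) 494 = - \frac{494}{7} \approx -70.571$)
$o = -44$ ($o = -36 - 8 = -44$)
$o + 455 p = -44 + 455 \left(- \frac{494}{7}\right) = -44 - 32110 = -32154$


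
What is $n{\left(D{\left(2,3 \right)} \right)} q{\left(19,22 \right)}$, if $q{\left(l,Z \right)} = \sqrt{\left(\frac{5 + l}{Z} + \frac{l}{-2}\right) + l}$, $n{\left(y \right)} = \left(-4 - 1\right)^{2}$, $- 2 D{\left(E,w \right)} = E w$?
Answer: $\frac{25 \sqrt{5126}}{22} \approx 81.359$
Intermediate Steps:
$D{\left(E,w \right)} = - \frac{E w}{2}$
$n{\left(y \right)} = 25$ ($n{\left(y \right)} = \left(-5\right)^{2} = 25$)
$q{\left(l,Z \right)} = \sqrt{\frac{l}{2} + \frac{5 + l}{Z}}$ ($q{\left(l,Z \right)} = \sqrt{\left(\frac{5 + l}{Z} + l \left(- \frac{1}{2}\right)\right) + l} = \sqrt{\left(\frac{5 + l}{Z} - \frac{l}{2}\right) + l} = \sqrt{\left(- \frac{l}{2} + \frac{5 + l}{Z}\right) + l} = \sqrt{\frac{l}{2} + \frac{5 + l}{Z}}$)
$n{\left(D{\left(2,3 \right)} \right)} q{\left(19,22 \right)} = 25 \frac{\sqrt{2} \sqrt{\frac{10 + 2 \cdot 19 + 22 \cdot 19}{22}}}{2} = 25 \frac{\sqrt{2} \sqrt{\frac{10 + 38 + 418}{22}}}{2} = 25 \frac{\sqrt{2} \sqrt{\frac{1}{22} \cdot 466}}{2} = 25 \frac{\sqrt{2} \sqrt{\frac{233}{11}}}{2} = 25 \frac{\sqrt{2} \frac{\sqrt{2563}}{11}}{2} = 25 \frac{\sqrt{5126}}{22} = \frac{25 \sqrt{5126}}{22}$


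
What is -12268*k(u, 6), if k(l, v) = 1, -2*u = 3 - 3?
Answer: -12268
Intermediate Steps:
u = 0 (u = -(3 - 3)/2 = -1/2*0 = 0)
-12268*k(u, 6) = -12268*1 = -12268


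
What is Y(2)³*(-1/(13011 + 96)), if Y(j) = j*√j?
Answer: -16*√2/13107 ≈ -0.0017264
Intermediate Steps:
Y(j) = j^(3/2)
Y(2)³*(-1/(13011 + 96)) = (2^(3/2))³*(-1/(13011 + 96)) = (2*√2)³*(-1/13107) = (16*√2)*(-1*1/13107) = (16*√2)*(-1/13107) = -16*√2/13107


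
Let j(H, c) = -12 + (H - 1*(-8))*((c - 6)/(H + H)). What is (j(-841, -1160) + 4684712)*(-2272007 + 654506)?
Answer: -6371897810514561/841 ≈ -7.5766e+12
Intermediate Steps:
j(H, c) = -12 + (-6 + c)*(8 + H)/(2*H) (j(H, c) = -12 + (H + 8)*((-6 + c)/((2*H))) = -12 + (8 + H)*((-6 + c)*(1/(2*H))) = -12 + (8 + H)*((-6 + c)/(2*H)) = -12 + (-6 + c)*(8 + H)/(2*H))
(j(-841, -1160) + 4684712)*(-2272007 + 654506) = ((½)*(-48 + 8*(-1160) - 841*(-30 - 1160))/(-841) + 4684712)*(-2272007 + 654506) = ((½)*(-1/841)*(-48 - 9280 - 841*(-1190)) + 4684712)*(-1617501) = ((½)*(-1/841)*(-48 - 9280 + 1000790) + 4684712)*(-1617501) = ((½)*(-1/841)*991462 + 4684712)*(-1617501) = (-495731/841 + 4684712)*(-1617501) = (3939347061/841)*(-1617501) = -6371897810514561/841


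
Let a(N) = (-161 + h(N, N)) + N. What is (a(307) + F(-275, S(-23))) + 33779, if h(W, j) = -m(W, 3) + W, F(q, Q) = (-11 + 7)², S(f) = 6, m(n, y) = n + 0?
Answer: 33941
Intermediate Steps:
m(n, y) = n
F(q, Q) = 16 (F(q, Q) = (-4)² = 16)
h(W, j) = 0 (h(W, j) = -W + W = 0)
a(N) = -161 + N (a(N) = (-161 + 0) + N = -161 + N)
(a(307) + F(-275, S(-23))) + 33779 = ((-161 + 307) + 16) + 33779 = (146 + 16) + 33779 = 162 + 33779 = 33941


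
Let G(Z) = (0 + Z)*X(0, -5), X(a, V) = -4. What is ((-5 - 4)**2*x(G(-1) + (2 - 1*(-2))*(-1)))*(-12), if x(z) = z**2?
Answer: 0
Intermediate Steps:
G(Z) = -4*Z (G(Z) = (0 + Z)*(-4) = Z*(-4) = -4*Z)
((-5 - 4)**2*x(G(-1) + (2 - 1*(-2))*(-1)))*(-12) = ((-5 - 4)**2*(-4*(-1) + (2 - 1*(-2))*(-1))**2)*(-12) = ((-9)**2*(4 + (2 + 2)*(-1))**2)*(-12) = (81*(4 + 4*(-1))**2)*(-12) = (81*(4 - 4)**2)*(-12) = (81*0**2)*(-12) = (81*0)*(-12) = 0*(-12) = 0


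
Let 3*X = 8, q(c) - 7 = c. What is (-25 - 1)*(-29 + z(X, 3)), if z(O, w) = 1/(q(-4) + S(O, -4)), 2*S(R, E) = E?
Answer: 728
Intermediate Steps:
q(c) = 7 + c
S(R, E) = E/2
X = 8/3 (X = (⅓)*8 = 8/3 ≈ 2.6667)
z(O, w) = 1 (z(O, w) = 1/((7 - 4) + (½)*(-4)) = 1/(3 - 2) = 1/1 = 1)
(-25 - 1)*(-29 + z(X, 3)) = (-25 - 1)*(-29 + 1) = -26*(-28) = 728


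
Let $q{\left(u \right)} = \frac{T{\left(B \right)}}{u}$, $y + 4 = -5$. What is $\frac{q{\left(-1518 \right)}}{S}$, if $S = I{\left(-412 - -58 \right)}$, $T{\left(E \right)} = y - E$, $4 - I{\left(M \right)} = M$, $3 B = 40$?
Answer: $\frac{67}{1630332} \approx 4.1096 \cdot 10^{-5}$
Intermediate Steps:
$B = \frac{40}{3}$ ($B = \frac{1}{3} \cdot 40 = \frac{40}{3} \approx 13.333$)
$y = -9$ ($y = -4 - 5 = -9$)
$I{\left(M \right)} = 4 - M$
$T{\left(E \right)} = -9 - E$
$S = 358$ ($S = 4 - \left(-412 - -58\right) = 4 - \left(-412 + 58\right) = 4 - -354 = 4 + 354 = 358$)
$q{\left(u \right)} = - \frac{67}{3 u}$ ($q{\left(u \right)} = \frac{-9 - \frac{40}{3}}{u} = - \frac{67}{3 u}$)
$\frac{q{\left(-1518 \right)}}{S} = \frac{\left(- \frac{67}{3}\right) \frac{1}{-1518}}{358} = \left(- \frac{67}{3}\right) \left(- \frac{1}{1518}\right) \frac{1}{358} = \frac{67}{4554} \cdot \frac{1}{358} = \frac{67}{1630332}$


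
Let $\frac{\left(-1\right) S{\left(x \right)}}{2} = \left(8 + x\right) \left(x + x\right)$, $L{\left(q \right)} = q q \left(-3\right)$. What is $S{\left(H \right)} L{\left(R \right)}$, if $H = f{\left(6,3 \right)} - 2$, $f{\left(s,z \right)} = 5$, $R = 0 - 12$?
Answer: $57024$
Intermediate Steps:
$R = -12$ ($R = 0 - 12 = -12$)
$L{\left(q \right)} = - 3 q^{2}$ ($L{\left(q \right)} = q^{2} \left(-3\right) = - 3 q^{2}$)
$H = 3$ ($H = 5 - 2 = 3$)
$S{\left(x \right)} = - 4 x \left(8 + x\right)$ ($S{\left(x \right)} = - 2 \left(8 + x\right) \left(x + x\right) = - 2 \left(8 + x\right) 2 x = - 2 \cdot 2 x \left(8 + x\right) = - 4 x \left(8 + x\right)$)
$S{\left(H \right)} L{\left(R \right)} = \left(-4\right) 3 \left(8 + 3\right) \left(- 3 \left(-12\right)^{2}\right) = \left(-4\right) 3 \cdot 11 \left(\left(-3\right) 144\right) = \left(-132\right) \left(-432\right) = 57024$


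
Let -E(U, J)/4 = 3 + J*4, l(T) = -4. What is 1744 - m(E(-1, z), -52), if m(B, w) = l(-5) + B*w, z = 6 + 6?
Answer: -8860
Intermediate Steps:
z = 12
E(U, J) = -12 - 16*J (E(U, J) = -4*(3 + J*4) = -4*(3 + 4*J) = -12 - 16*J)
m(B, w) = -4 + B*w
1744 - m(E(-1, z), -52) = 1744 - (-4 + (-12 - 16*12)*(-52)) = 1744 - (-4 + (-12 - 192)*(-52)) = 1744 - (-4 - 204*(-52)) = 1744 - (-4 + 10608) = 1744 - 1*10604 = 1744 - 10604 = -8860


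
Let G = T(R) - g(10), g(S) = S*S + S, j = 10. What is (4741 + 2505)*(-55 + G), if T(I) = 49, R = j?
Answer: -840536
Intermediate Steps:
g(S) = S + S² (g(S) = S² + S = S + S²)
R = 10
G = -61 (G = 49 - 10*(1 + 10) = 49 - 10*11 = 49 - 1*110 = 49 - 110 = -61)
(4741 + 2505)*(-55 + G) = (4741 + 2505)*(-55 - 61) = 7246*(-116) = -840536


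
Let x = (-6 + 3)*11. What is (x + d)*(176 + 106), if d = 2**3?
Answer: -7050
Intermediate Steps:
d = 8
x = -33 (x = -3*11 = -33)
(x + d)*(176 + 106) = (-33 + 8)*(176 + 106) = -25*282 = -7050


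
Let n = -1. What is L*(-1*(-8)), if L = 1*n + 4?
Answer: 24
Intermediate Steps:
L = 3 (L = 1*(-1) + 4 = -1 + 4 = 3)
L*(-1*(-8)) = 3*(-1*(-8)) = 3*8 = 24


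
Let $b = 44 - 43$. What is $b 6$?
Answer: $6$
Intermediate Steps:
$b = 1$
$b 6 = 1 \cdot 6 = 6$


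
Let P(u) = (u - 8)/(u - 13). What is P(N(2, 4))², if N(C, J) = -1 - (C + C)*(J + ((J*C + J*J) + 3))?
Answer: 17689/19044 ≈ 0.92885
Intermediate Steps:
N(C, J) = -1 - 2*C*(3 + J + J² + C*J) (N(C, J) = -1 - 2*C*(J + ((C*J + J²) + 3)) = -1 - 2*C*(J + ((J² + C*J) + 3)) = -1 - 2*C*(J + (3 + J² + C*J)) = -1 - 2*C*(3 + J + J² + C*J))
P(u) = (-8 + u)/(-13 + u)
P(N(2, 4))² = ((-8 + (-1 - 6*2 - 2*2*4 - 2*2*4² - 2*4*2²))/(-13 + (-1 - 6*2 - 2*2*4 - 2*2*4² - 2*4*2²)))² = ((-8 + (-1 - 12 - 16 - 2*2*16 - 2*4*4))/(-13 + (-1 - 12 - 16 - 2*2*16 - 2*4*4)))² = ((-8 + (-1 - 12 - 16 - 64 - 32))/(-13 + (-1 - 12 - 16 - 64 - 32)))² = ((-8 - 125)/(-13 - 125))² = (-133/(-138))² = (-1/138*(-133))² = (133/138)² = 17689/19044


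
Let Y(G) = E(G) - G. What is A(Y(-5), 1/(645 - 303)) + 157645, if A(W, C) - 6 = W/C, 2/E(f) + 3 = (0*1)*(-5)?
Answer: 159133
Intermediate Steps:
E(f) = -⅔ (E(f) = 2/(-3 + (0*1)*(-5)) = 2/(-3 + 0*(-5)) = 2/(-3 + 0) = 2/(-3) = 2*(-⅓) = -⅔)
Y(G) = -⅔ - G
A(W, C) = 6 + W/C
A(Y(-5), 1/(645 - 303)) + 157645 = (6 + (-⅔ - 1*(-5))/(1/(645 - 303))) + 157645 = (6 + (-⅔ + 5)/(1/342)) + 157645 = (6 + 13/(3*(1/342))) + 157645 = (6 + (13/3)*342) + 157645 = (6 + 1482) + 157645 = 1488 + 157645 = 159133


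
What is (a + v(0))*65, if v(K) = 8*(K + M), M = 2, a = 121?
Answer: 8905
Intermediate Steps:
v(K) = 16 + 8*K (v(K) = 8*(K + 2) = 8*(2 + K) = 16 + 8*K)
(a + v(0))*65 = (121 + (16 + 8*0))*65 = (121 + (16 + 0))*65 = (121 + 16)*65 = 137*65 = 8905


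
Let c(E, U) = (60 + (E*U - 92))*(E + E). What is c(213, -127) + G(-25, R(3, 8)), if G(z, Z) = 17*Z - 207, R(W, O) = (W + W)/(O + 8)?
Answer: -92300469/8 ≈ -1.1538e+7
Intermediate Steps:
R(W, O) = 2*W/(8 + O) (R(W, O) = (2*W)/(8 + O) = 2*W/(8 + O))
G(z, Z) = -207 + 17*Z
c(E, U) = 2*E*(-32 + E*U) (c(E, U) = (60 + (-92 + E*U))*(2*E) = (-32 + E*U)*(2*E) = 2*E*(-32 + E*U))
c(213, -127) + G(-25, R(3, 8)) = 2*213*(-32 + 213*(-127)) + (-207 + 17*(2*3/(8 + 8))) = 2*213*(-32 - 27051) + (-207 + 17*(2*3/16)) = 2*213*(-27083) + (-207 + 17*(2*3*(1/16))) = -11537358 + (-207 + 17*(3/8)) = -11537358 + (-207 + 51/8) = -11537358 - 1605/8 = -92300469/8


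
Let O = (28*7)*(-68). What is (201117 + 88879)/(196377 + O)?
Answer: 289996/183049 ≈ 1.5843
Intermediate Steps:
O = -13328 (O = 196*(-68) = -13328)
(201117 + 88879)/(196377 + O) = (201117 + 88879)/(196377 - 13328) = 289996/183049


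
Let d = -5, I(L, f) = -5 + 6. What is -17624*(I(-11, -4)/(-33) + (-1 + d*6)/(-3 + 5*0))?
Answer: -5992160/33 ≈ -1.8158e+5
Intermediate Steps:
I(L, f) = 1
-17624*(I(-11, -4)/(-33) + (-1 + d*6)/(-3 + 5*0)) = -17624*(1/(-33) + (-1 - 5*6)/(-3 + 5*0)) = -17624*(1*(-1/33) + (-1 - 30)/(-3 + 0)) = -17624*(-1/33 - 31/(-3)) = -17624*(-1/33 - 31*(-1/3)) = -17624*(-1/33 + 31/3) = -17624*340/33 = -5992160/33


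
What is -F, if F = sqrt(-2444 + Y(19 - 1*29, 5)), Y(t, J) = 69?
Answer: -5*I*sqrt(95) ≈ -48.734*I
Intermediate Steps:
F = 5*I*sqrt(95) (F = sqrt(-2444 + 69) = sqrt(-2375) = 5*I*sqrt(95) ≈ 48.734*I)
-F = -5*I*sqrt(95)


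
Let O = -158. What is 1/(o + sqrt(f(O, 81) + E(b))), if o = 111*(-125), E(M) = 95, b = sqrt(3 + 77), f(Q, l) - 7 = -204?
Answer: -4625/64171909 - I*sqrt(102)/192515727 ≈ -7.2072e-5 - 5.2461e-8*I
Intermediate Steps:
f(Q, l) = -197 (f(Q, l) = 7 - 204 = -197)
b = 4*sqrt(5) (b = sqrt(80) = 4*sqrt(5) ≈ 8.9443)
o = -13875
1/(o + sqrt(f(O, 81) + E(b))) = 1/(-13875 + sqrt(-197 + 95)) = 1/(-13875 + sqrt(-102)) = 1/(-13875 + I*sqrt(102))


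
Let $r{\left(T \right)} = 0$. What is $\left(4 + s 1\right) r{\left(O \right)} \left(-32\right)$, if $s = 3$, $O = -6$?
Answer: $0$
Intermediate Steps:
$\left(4 + s 1\right) r{\left(O \right)} \left(-32\right) = \left(4 + 3 \cdot 1\right) 0 \left(-32\right) = \left(4 + 3\right) 0 \left(-32\right) = 7 \cdot 0 \left(-32\right) = 0 \left(-32\right) = 0$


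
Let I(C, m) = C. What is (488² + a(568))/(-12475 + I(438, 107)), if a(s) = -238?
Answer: -237906/12037 ≈ -19.765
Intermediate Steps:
(488² + a(568))/(-12475 + I(438, 107)) = (488² - 238)/(-12475 + 438) = (238144 - 238)/(-12037) = 237906*(-1/12037) = -237906/12037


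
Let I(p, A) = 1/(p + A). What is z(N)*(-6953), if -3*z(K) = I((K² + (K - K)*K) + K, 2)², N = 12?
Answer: 6953/74892 ≈ 0.092840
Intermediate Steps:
I(p, A) = 1/(A + p)
z(K) = -1/(3*(2 + K + K²)²) (z(K) = -1/(3*(2 + ((K² + (K - K)*K) + K))²) = -1/(3*(2 + ((K² + 0*K) + K))²) = -1/(3*(2 + ((K² + 0) + K))²) = -1/(3*(2 + (K² + K))²) = -1/(3*(2 + (K + K²))²) = -1/(3*(2 + K + K²)²))
z(N)*(-6953) = -1/(3*(2 + 12*(1 + 12))²)*(-6953) = -1/(3*(2 + 12*13)²)*(-6953) = -1/(3*(2 + 156)²)*(-6953) = -⅓/158²*(-6953) = -⅓*1/24964*(-6953) = -1/74892*(-6953) = 6953/74892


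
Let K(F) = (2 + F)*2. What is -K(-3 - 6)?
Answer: 14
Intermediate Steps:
K(F) = 4 + 2*F
-K(-3 - 6) = -(4 + 2*(-3 - 6)) = -(4 + 2*(-9)) = -(4 - 18) = -1*(-14) = 14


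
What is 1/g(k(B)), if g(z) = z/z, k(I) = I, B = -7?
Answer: 1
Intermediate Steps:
g(z) = 1
1/g(k(B)) = 1/1 = 1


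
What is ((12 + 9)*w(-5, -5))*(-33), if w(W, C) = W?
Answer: 3465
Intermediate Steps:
((12 + 9)*w(-5, -5))*(-33) = ((12 + 9)*(-5))*(-33) = (21*(-5))*(-33) = -105*(-33) = 3465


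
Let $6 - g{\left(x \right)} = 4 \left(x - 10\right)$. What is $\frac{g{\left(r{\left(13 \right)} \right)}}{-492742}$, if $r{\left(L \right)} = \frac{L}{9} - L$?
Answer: $- \frac{415}{2217339} \approx -0.00018716$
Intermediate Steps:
$r{\left(L \right)} = - \frac{8 L}{9}$ ($r{\left(L \right)} = L \frac{1}{9} - L = \frac{L}{9} - L = - \frac{8 L}{9}$)
$g{\left(x \right)} = 46 - 4 x$ ($g{\left(x \right)} = 6 - 4 \left(x - 10\right) = 6 - 4 \left(-10 + x\right) = 6 - \left(-40 + 4 x\right) = 46 - 4 x$)
$\frac{g{\left(r{\left(13 \right)} \right)}}{-492742} = \frac{46 - 4 \left(\left(- \frac{8}{9}\right) 13\right)}{-492742} = \left(46 - - \frac{416}{9}\right) \left(- \frac{1}{492742}\right) = \left(46 + \frac{416}{9}\right) \left(- \frac{1}{492742}\right) = \frac{830}{9} \left(- \frac{1}{492742}\right) = - \frac{415}{2217339}$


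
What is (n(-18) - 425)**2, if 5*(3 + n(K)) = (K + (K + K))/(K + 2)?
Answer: 292170649/1600 ≈ 1.8261e+5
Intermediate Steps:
n(K) = -3 + 3*K/(5*(2 + K)) (n(K) = -3 + ((K + (K + K))/(K + 2))/5 = -3 + ((K + 2*K)/(2 + K))/5 = -3 + ((3*K)/(2 + K))/5 = -3 + (3*K/(2 + K))/5 = -3 + 3*K/(5*(2 + K)))
(n(-18) - 425)**2 = (6*(-5 - 2*(-18))/(5*(2 - 18)) - 425)**2 = ((6/5)*(-5 + 36)/(-16) - 425)**2 = ((6/5)*(-1/16)*31 - 425)**2 = (-93/40 - 425)**2 = (-17093/40)**2 = 292170649/1600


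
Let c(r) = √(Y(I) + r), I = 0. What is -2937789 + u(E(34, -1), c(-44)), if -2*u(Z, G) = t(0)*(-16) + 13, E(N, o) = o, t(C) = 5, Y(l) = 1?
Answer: -5875511/2 ≈ -2.9378e+6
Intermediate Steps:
c(r) = √(1 + r)
u(Z, G) = 67/2 (u(Z, G) = -(5*(-16) + 13)/2 = -(-80 + 13)/2 = -½*(-67) = 67/2)
-2937789 + u(E(34, -1), c(-44)) = -2937789 + 67/2 = -5875511/2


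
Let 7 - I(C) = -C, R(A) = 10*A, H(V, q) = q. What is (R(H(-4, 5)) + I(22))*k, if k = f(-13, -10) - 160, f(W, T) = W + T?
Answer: -14457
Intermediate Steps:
f(W, T) = T + W
k = -183 (k = (-10 - 13) - 160 = -23 - 160 = -183)
I(C) = 7 + C (I(C) = 7 - (-1)*C = 7 + C)
(R(H(-4, 5)) + I(22))*k = (10*5 + (7 + 22))*(-183) = (50 + 29)*(-183) = 79*(-183) = -14457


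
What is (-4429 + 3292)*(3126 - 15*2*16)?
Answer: -3008502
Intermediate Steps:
(-4429 + 3292)*(3126 - 15*2*16) = -1137*(3126 - 30*16) = -1137*(3126 - 480) = -1137*2646 = -3008502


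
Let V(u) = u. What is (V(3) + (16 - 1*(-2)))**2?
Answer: 441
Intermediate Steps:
(V(3) + (16 - 1*(-2)))**2 = (3 + (16 - 1*(-2)))**2 = (3 + (16 + 2))**2 = (3 + 18)**2 = 21**2 = 441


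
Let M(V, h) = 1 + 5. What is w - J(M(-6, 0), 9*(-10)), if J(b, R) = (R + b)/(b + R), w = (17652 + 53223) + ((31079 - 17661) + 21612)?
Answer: 105904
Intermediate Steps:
w = 105905 (w = 70875 + (13418 + 21612) = 70875 + 35030 = 105905)
M(V, h) = 6
J(b, R) = 1 (J(b, R) = (R + b)/(R + b) = 1)
w - J(M(-6, 0), 9*(-10)) = 105905 - 1*1 = 105905 - 1 = 105904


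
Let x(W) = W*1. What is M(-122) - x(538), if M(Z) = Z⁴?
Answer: 221532918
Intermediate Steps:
x(W) = W
M(-122) - x(538) = (-122)⁴ - 1*538 = 221533456 - 538 = 221532918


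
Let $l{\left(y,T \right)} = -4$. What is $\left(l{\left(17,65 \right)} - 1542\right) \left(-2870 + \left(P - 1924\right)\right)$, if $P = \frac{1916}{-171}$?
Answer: $\frac{1270332740}{171} \approx 7.4288 \cdot 10^{6}$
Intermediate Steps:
$P = - \frac{1916}{171}$ ($P = 1916 \left(- \frac{1}{171}\right) = - \frac{1916}{171} \approx -11.205$)
$\left(l{\left(17,65 \right)} - 1542\right) \left(-2870 + \left(P - 1924\right)\right) = \left(-4 - 1542\right) \left(-2870 - \frac{330920}{171}\right) = - 1546 \left(-2870 - \frac{330920}{171}\right) = \left(-1546\right) \left(- \frac{821690}{171}\right) = \frac{1270332740}{171}$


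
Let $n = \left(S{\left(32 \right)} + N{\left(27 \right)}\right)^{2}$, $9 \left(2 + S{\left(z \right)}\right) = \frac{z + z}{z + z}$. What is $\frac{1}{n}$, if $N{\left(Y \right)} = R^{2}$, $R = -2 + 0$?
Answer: $\frac{81}{361} \approx 0.22438$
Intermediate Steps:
$R = -2$
$S{\left(z \right)} = - \frac{17}{9}$ ($S{\left(z \right)} = -2 + \frac{\left(z + z\right) \frac{1}{z + z}}{9} = -2 + \frac{2 z \frac{1}{2 z}}{9} = -2 + \frac{1}{9} \cdot 1 = -2 + \frac{1}{9} = - \frac{17}{9}$)
$N{\left(Y \right)} = 4$ ($N{\left(Y \right)} = \left(-2\right)^{2} = 4$)
$n = \frac{361}{81}$ ($n = \left(- \frac{17}{9} + 4\right)^{2} = \left(\frac{19}{9}\right)^{2} = \frac{361}{81} \approx 4.4568$)
$\frac{1}{n} = \frac{1}{\frac{361}{81}} = \frac{81}{361}$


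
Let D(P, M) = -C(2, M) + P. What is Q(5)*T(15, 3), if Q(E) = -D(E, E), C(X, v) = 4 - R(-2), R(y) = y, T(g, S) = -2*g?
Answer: -30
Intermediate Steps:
C(X, v) = 6 (C(X, v) = 4 - 1*(-2) = 4 + 2 = 6)
D(P, M) = -6 + P (D(P, M) = -1*6 + P = -6 + P)
Q(E) = 6 - E (Q(E) = -(-6 + E) = 6 - E)
Q(5)*T(15, 3) = (6 - 1*5)*(-2*15) = (6 - 5)*(-30) = 1*(-30) = -30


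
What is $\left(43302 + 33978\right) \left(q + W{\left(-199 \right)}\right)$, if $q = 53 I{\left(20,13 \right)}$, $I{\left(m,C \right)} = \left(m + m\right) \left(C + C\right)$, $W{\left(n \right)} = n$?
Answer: $4244294880$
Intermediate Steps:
$I{\left(m,C \right)} = 4 C m$ ($I{\left(m,C \right)} = 2 m 2 C = 4 C m$)
$q = 55120$ ($q = 53 \cdot 4 \cdot 13 \cdot 20 = 53 \cdot 1040 = 55120$)
$\left(43302 + 33978\right) \left(q + W{\left(-199 \right)}\right) = \left(43302 + 33978\right) \left(55120 - 199\right) = 77280 \cdot 54921 = 4244294880$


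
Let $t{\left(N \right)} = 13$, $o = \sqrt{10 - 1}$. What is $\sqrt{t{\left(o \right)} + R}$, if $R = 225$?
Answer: $\sqrt{238} \approx 15.427$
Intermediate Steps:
$o = 3$ ($o = \sqrt{9} = 3$)
$\sqrt{t{\left(o \right)} + R} = \sqrt{13 + 225} = \sqrt{238}$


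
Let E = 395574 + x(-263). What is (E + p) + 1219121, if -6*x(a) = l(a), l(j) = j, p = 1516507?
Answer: 18787475/6 ≈ 3.1312e+6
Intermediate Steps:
x(a) = -a/6
E = 2373707/6 (E = 395574 - ⅙*(-263) = 395574 + 263/6 = 2373707/6 ≈ 3.9562e+5)
(E + p) + 1219121 = (2373707/6 + 1516507) + 1219121 = 11472749/6 + 1219121 = 18787475/6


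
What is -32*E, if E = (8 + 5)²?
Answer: -5408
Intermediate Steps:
E = 169 (E = 13² = 169)
-32*E = -32*169 = -5408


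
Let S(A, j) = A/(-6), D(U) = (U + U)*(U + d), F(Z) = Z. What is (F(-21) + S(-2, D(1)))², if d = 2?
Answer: 3844/9 ≈ 427.11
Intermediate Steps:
D(U) = 2*U*(2 + U) (D(U) = (U + U)*(U + 2) = (2*U)*(2 + U) = 2*U*(2 + U))
S(A, j) = -A/6 (S(A, j) = A*(-⅙) = -A/6)
(F(-21) + S(-2, D(1)))² = (-21 - ⅙*(-2))² = (-21 + ⅓)² = (-62/3)² = 3844/9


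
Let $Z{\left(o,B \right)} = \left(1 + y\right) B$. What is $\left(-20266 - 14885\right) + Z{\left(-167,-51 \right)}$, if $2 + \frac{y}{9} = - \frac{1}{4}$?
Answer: $- \frac{136677}{4} \approx -34169.0$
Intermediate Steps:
$y = - \frac{81}{4}$ ($y = -18 + 9 \left(- \frac{1}{4}\right) = -18 - \frac{9}{4} = - \frac{81}{4} \approx -20.25$)
$Z{\left(o,B \right)} = - \frac{77 B}{4}$ ($Z{\left(o,B \right)} = \left(1 - \frac{81}{4}\right) B = - \frac{77 B}{4}$)
$\left(-20266 - 14885\right) + Z{\left(-167,-51 \right)} = \left(-20266 - 14885\right) - - \frac{3927}{4} = -35151 + \frac{3927}{4} = - \frac{136677}{4}$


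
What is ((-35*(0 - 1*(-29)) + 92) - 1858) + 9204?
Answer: 6423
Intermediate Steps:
((-35*(0 - 1*(-29)) + 92) - 1858) + 9204 = ((-35*(0 + 29) + 92) - 1858) + 9204 = ((-35*29 + 92) - 1858) + 9204 = ((-1015 + 92) - 1858) + 9204 = (-923 - 1858) + 9204 = -2781 + 9204 = 6423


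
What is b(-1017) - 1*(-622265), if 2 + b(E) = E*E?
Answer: 1656552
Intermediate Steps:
b(E) = -2 + E² (b(E) = -2 + E*E = -2 + E²)
b(-1017) - 1*(-622265) = (-2 + (-1017)²) - 1*(-622265) = (-2 + 1034289) + 622265 = 1034287 + 622265 = 1656552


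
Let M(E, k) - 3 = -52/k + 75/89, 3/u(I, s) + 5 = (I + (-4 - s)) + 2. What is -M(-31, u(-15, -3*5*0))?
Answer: -102842/267 ≈ -385.18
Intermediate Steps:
u(I, s) = 3/(-7 + I - s) (u(I, s) = 3/(-5 + ((I + (-4 - s)) + 2)) = 3/(-5 + ((-4 + I - s) + 2)) = 3/(-5 + (-2 + I - s)) = 3/(-7 + I - s))
M(E, k) = 342/89 - 52/k (M(E, k) = 3 + (-52/k + 75/89) = 3 + (75/89 - 52/k) = 342/89 - 52/k)
-M(-31, u(-15, -3*5*0)) = -(342/89 - 52/((-3/(7 - 3*5*0 - 1*(-15))))) = -(342/89 - 52/((-3/(7 - 15*0 + 15)))) = -(342/89 - 52/((-3/(7 + 0 + 15)))) = -(342/89 - 52/((-3/22))) = -(342/89 - 52/((-3*1/22))) = -(342/89 - 52/(-3/22)) = -(342/89 - 52*(-22/3)) = -(342/89 + 1144/3) = -1*102842/267 = -102842/267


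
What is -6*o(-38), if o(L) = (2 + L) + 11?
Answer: 150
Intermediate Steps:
o(L) = 13 + L
-6*o(-38) = -6*(13 - 38) = -6*(-25) = 150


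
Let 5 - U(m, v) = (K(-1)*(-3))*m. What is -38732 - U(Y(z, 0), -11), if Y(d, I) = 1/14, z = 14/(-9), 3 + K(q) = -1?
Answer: -271153/7 ≈ -38736.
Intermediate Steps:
K(q) = -4 (K(q) = -3 - 1 = -4)
z = -14/9 (z = 14*(-⅑) = -14/9 ≈ -1.5556)
Y(d, I) = 1/14
U(m, v) = 5 - 12*m (U(m, v) = 5 - (-4*(-3))*m = 5 - 12*m)
-38732 - U(Y(z, 0), -11) = -38732 - (5 - 12*1/14) = -38732 - (5 - 6/7) = -38732 - 1*29/7 = -38732 - 29/7 = -271153/7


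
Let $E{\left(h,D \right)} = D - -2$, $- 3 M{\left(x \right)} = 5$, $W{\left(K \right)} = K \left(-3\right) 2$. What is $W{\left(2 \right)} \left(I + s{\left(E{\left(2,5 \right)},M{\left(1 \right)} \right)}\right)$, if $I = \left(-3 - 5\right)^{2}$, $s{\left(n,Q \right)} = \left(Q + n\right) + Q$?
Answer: $-812$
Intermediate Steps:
$W{\left(K \right)} = - 6 K$ ($W{\left(K \right)} = - 3 K 2 = - 6 K$)
$M{\left(x \right)} = - \frac{5}{3}$ ($M{\left(x \right)} = \left(- \frac{1}{3}\right) 5 = - \frac{5}{3}$)
$E{\left(h,D \right)} = 2 + D$ ($E{\left(h,D \right)} = D + 2 = 2 + D$)
$s{\left(n,Q \right)} = n + 2 Q$
$I = 64$ ($I = \left(-8\right)^{2} = 64$)
$W{\left(2 \right)} \left(I + s{\left(E{\left(2,5 \right)},M{\left(1 \right)} \right)}\right) = \left(-6\right) 2 \left(64 + \left(\left(2 + 5\right) + 2 \left(- \frac{5}{3}\right)\right)\right) = - 12 \left(64 + \left(7 - \frac{10}{3}\right)\right) = - 12 \left(64 + \frac{11}{3}\right) = \left(-12\right) \frac{203}{3} = -812$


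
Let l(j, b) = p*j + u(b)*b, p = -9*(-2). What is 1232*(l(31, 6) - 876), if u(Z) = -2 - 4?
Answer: -436128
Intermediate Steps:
p = 18
u(Z) = -6
l(j, b) = -6*b + 18*j (l(j, b) = 18*j - 6*b = -6*b + 18*j)
1232*(l(31, 6) - 876) = 1232*((-6*6 + 18*31) - 876) = 1232*((-36 + 558) - 876) = 1232*(522 - 876) = 1232*(-354) = -436128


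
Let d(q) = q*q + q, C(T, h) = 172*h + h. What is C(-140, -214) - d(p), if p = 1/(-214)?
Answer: -1695459299/45796 ≈ -37022.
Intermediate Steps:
C(T, h) = 173*h
p = -1/214 ≈ -0.0046729
d(q) = q + q**2 (d(q) = q**2 + q = q + q**2)
C(-140, -214) - d(p) = 173*(-214) - (-1)*(1 - 1/214)/214 = -37022 - (-1)*213/(214*214) = -37022 - 1*(-213/45796) = -37022 + 213/45796 = -1695459299/45796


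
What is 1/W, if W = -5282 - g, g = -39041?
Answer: 1/33759 ≈ 2.9622e-5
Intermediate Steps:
W = 33759 (W = -5282 - 1*(-39041) = -5282 + 39041 = 33759)
1/W = 1/33759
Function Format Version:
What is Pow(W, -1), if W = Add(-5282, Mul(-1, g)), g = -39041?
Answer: Rational(1, 33759) ≈ 2.9622e-5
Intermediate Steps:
W = 33759 (W = Add(-5282, Mul(-1, -39041)) = Add(-5282, 39041) = 33759)
Pow(W, -1) = Pow(33759, -1) = Rational(1, 33759)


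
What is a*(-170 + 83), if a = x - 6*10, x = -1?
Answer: 5307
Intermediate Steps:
a = -61 (a = -1 - 6*10 = -1 - 60 = -61)
a*(-170 + 83) = -61*(-170 + 83) = -61*(-87) = 5307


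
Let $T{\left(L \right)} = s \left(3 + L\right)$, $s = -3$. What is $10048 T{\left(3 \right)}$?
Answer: $-180864$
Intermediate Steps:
$T{\left(L \right)} = -9 - 3 L$ ($T{\left(L \right)} = - 3 \left(3 + L\right) = -9 - 3 L$)
$10048 T{\left(3 \right)} = 10048 \left(-9 - 9\right) = 10048 \left(-18\right) = -180864$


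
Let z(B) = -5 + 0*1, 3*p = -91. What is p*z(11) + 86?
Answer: 713/3 ≈ 237.67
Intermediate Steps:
p = -91/3 (p = (⅓)*(-91) = -91/3 ≈ -30.333)
z(B) = -5 (z(B) = -5 + 0 = -5)
p*z(11) + 86 = -91/3*(-5) + 86 = 455/3 + 86 = 713/3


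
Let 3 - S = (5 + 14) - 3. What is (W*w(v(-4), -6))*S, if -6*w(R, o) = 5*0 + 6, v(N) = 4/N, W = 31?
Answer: 403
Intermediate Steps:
w(R, o) = -1 (w(R, o) = -(5*0 + 6)/6 = -(0 + 6)/6 = -⅙*6 = -1)
S = -13 (S = 3 - ((5 + 14) - 3) = 3 - (19 - 3) = 3 - 1*16 = 3 - 16 = -13)
(W*w(v(-4), -6))*S = (31*(-1))*(-13) = -31*(-13) = 403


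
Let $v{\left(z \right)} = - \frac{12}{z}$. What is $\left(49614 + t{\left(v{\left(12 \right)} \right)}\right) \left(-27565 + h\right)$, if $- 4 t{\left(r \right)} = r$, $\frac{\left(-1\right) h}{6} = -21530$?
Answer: $\frac{20166208055}{4} \approx 5.0416 \cdot 10^{9}$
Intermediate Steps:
$h = 129180$ ($h = \left(-6\right) \left(-21530\right) = 129180$)
$t{\left(r \right)} = - \frac{r}{4}$
$\left(49614 + t{\left(v{\left(12 \right)} \right)}\right) \left(-27565 + h\right) = \left(49614 - \frac{\left(-12\right) \frac{1}{12}}{4}\right) \left(-27565 + 129180\right) = \left(49614 - \frac{\left(-12\right) \frac{1}{12}}{4}\right) 101615 = \left(49614 - - \frac{1}{4}\right) 101615 = \left(49614 + \frac{1}{4}\right) 101615 = \frac{198457}{4} \cdot 101615 = \frac{20166208055}{4}$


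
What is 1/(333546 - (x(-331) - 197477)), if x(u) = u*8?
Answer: 1/533671 ≈ 1.8738e-6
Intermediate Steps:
x(u) = 8*u
1/(333546 - (x(-331) - 197477)) = 1/(333546 - (8*(-331) - 197477)) = 1/(333546 - (-2648 - 197477)) = 1/(333546 - 1*(-200125)) = 1/(333546 + 200125) = 1/533671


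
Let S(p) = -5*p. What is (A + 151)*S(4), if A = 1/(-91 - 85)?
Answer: -132875/44 ≈ -3019.9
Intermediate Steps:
A = -1/176 (A = 1/(-176) = -1/176 ≈ -0.0056818)
(A + 151)*S(4) = (-1/176 + 151)*(-5*4) = (26575/176)*(-20) = -132875/44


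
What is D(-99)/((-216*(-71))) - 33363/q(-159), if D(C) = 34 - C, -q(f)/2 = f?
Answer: -85268779/812808 ≈ -104.91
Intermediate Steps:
q(f) = -2*f
D(-99)/((-216*(-71))) - 33363/q(-159) = (34 - 1*(-99))/((-216*(-71))) - 33363/((-2*(-159))) = (34 + 99)/15336 - 33363/318 = 133*(1/15336) - 33363*1/318 = 133/15336 - 11121/106 = -85268779/812808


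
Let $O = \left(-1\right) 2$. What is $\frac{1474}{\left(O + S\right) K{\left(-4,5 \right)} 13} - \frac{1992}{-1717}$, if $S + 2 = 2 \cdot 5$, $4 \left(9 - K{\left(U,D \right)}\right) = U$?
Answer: $\frac{2042309}{669630} \approx 3.0499$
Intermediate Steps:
$K{\left(U,D \right)} = 9 - \frac{U}{4}$
$O = -2$
$S = 8$ ($S = -2 + 2 \cdot 5 = -2 + 10 = 8$)
$\frac{1474}{\left(O + S\right) K{\left(-4,5 \right)} 13} - \frac{1992}{-1717} = \frac{1474}{\left(-2 + 8\right) \left(9 - -1\right) 13} - \frac{1992}{-1717} = \frac{1474}{6 \left(9 + 1\right) 13} - - \frac{1992}{1717} = \frac{1474}{6 \cdot 10 \cdot 13} + \frac{1992}{1717} = \frac{1474}{60 \cdot 13} + \frac{1992}{1717} = \frac{1474}{780} + \frac{1992}{1717} = 1474 \cdot \frac{1}{780} + \frac{1992}{1717} = \frac{737}{390} + \frac{1992}{1717} = \frac{2042309}{669630}$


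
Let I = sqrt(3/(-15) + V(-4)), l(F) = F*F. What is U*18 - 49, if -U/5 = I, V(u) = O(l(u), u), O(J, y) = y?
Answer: -49 - 18*I*sqrt(105) ≈ -49.0 - 184.45*I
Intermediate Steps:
l(F) = F**2
V(u) = u
I = I*sqrt(105)/5 (I = sqrt(3/(-15) - 4) = sqrt(3*(-1/15) - 4) = sqrt(-1/5 - 4) = sqrt(-21/5) = I*sqrt(105)/5 ≈ 2.0494*I)
U = -I*sqrt(105) ≈ -10.247*I
U*18 - 49 = -I*sqrt(105)*18 - 49 = -18*I*sqrt(105) - 49 = -49 - 18*I*sqrt(105)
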